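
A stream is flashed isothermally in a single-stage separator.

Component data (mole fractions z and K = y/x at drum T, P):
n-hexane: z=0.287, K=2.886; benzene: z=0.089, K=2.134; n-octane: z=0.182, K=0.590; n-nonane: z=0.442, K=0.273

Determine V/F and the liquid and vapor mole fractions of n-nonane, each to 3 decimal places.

V/F = 0.219, x_n-nonane = 0.526, y_n-nonane = 0.143

Rachford–Rice: g(V/F) = Σ zᵢ(Kᵢ−1)/(1+V/F(Kᵢ−1)) = 0.
g(0) = ΣzᵢKᵢ − 1 = 0.246 and g(1) = 1 − Σzᵢ/Kᵢ = -1.069, so a root lies in (0, 1).
Iterate (Newton) starting at V/F = 0.5:
  V/F = 0.500: g = -0.2557, g' = -0.942 → V/F = 0.229
  V/F = 0.229: g = -0.0093, g' = -0.944 → V/F = 0.219
Converged at V/F = 0.219.
Compositions from xᵢ = zᵢ/(1+V/F(Kᵢ−1)), yᵢ = Kᵢxᵢ:
  n-hexane: x = 0.203, y = 0.586
  benzene: x = 0.071, y = 0.152
  n-octane: x = 0.200, y = 0.118
  n-nonane: x = 0.526, y = 0.143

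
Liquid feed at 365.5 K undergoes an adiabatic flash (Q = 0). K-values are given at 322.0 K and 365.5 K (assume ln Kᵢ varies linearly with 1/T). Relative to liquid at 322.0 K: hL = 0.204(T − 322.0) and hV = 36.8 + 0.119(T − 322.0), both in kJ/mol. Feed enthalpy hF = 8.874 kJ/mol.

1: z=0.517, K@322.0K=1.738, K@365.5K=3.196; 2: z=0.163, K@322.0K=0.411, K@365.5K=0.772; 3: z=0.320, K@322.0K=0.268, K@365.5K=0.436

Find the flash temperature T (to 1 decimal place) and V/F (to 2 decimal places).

Adiabatic flash: solve Rachford–Rice at each trial T, then check hF = ψ·hV(T) + (1−ψ)·hL(T).
  T = 322.0 K: K = (1.738, 0.411, 0.268), RR gives ψ = 0.101, H_out = 3.721 kJ/mol
  T = 365.5 K: K = (3.196, 0.772, 0.436), RR gives ψ = 0.855, H_out = 37.168 kJ/mol
  T = 343.8 K: K = (2.404, 0.575, 0.347), RR gives ψ = 0.541, H_out = 23.343 kJ/mol
  T = 332.9 K: K = (2.055, 0.489, 0.306), RR gives ψ = 0.356, H_out = 14.992 kJ/mol
  T = 327.4 K: K = (1.891, 0.449, 0.287), RR gives ψ = 0.241, H_out = 9.856 kJ/mol
  T = 324.7 K: K = (1.814, 0.430, 0.277), RR gives ψ = 0.175, H_out = 6.959 kJ/mol
  T = 326.0 K: K = (1.851, 0.439, 0.282), RR gives ψ = 0.208, H_out = 8.391 kJ/mol
Linear interpolation between T = 326.0 (H_out = 8.391) and T = 327.4 (H_out = 9.856) on hF = 8.874 gives T ≈ 326.5 K, at which ψ = 0.22.

T = 326.5 K, V/F = 0.22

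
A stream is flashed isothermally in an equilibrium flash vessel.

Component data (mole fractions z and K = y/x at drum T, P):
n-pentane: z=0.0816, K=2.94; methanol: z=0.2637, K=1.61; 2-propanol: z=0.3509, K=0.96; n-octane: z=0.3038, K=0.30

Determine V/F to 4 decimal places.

V/F = 0.1909

Material balance + equilibrium reduce to Σ zᵢ(Kᵢ−1)/(1+V/F(Kᵢ−1)) = 0.
Check two-phase: ΣzᵢKᵢ = 1.0925 > 1 and Σzᵢ/Kᵢ = 1.5697 > 1, so g(0) = 0.0925 > 0 and g(1) = -0.5697 < 0.
Iterate (Newton) starting at V/F = 0.7:
  V/F = 0.7000: g = -0.25156, g' = -0.6763 → V/F = 0.3281
  V/F = 0.3281: g = -0.05950, g' = -0.4342 → V/F = 0.1910
  V/F = 0.1910: g = -0.00006, g' = -0.4411 → V/F = 0.1909
Converged at V/F = 0.1909.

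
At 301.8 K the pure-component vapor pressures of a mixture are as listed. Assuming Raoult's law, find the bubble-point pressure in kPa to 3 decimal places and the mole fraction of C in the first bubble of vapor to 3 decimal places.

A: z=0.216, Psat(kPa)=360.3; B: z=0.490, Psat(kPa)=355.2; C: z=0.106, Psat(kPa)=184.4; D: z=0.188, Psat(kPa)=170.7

Pbub = 303.511 kPa, y_C = 0.064

At the bubble point ψ → 0, so ΣzᵢKᵢ = 1 with Kᵢ = Pᵢˢᵃᵗ/P ⇒ P = ΣzᵢPᵢˢᵃᵗ.
P = 0.216·360.3 + 0.490·355.2 + 0.106·184.4 + 0.188·170.7 = 303.511 kPa
yᵢ = zᵢPᵢˢᵃᵗ/P ⇒ y_C = 0.106·184.4/303.511 = 0.064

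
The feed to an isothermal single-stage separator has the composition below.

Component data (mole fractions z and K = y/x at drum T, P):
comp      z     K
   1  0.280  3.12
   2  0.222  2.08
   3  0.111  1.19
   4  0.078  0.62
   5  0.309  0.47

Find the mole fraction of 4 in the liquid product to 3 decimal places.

Rachford–Rice: g(β) = Σ zᵢ(Kᵢ−1)/(1+β(Kᵢ−1)) = 0.
Check two-phase: ΣzᵢKᵢ = 1.661 > 1 and Σzᵢ/Kᵢ = 1.073 > 1, so g(0) = 0.661 > 0 and g(1) = -0.073 < 0.
Newton–Raphson from β = 0.5:
  β = 0.500: g = 0.2037, g' = -0.587 → β = 0.847
  β = 0.847: g = 0.0148, g' = -0.545 → β = 0.874
Converged at β = 0.874.
Compositions from xᵢ = zᵢ/(1+β(Kᵢ−1)), yᵢ = Kᵢxᵢ:
  1: x = 0.098, y = 0.306
  2: x = 0.114, y = 0.238
  3: x = 0.095, y = 0.113
  4: x = 0.117, y = 0.072
  5: x = 0.576, y = 0.271

x_4 = 0.117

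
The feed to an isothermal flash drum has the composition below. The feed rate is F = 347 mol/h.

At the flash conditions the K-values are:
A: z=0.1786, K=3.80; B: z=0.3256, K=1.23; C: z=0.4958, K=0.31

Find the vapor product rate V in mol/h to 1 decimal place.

Iterate (Newton) starting at ψ = 0.51:
  ψ = 0.5100: g = -0.25486, g' = -0.8133 → ψ = 0.1966
  ψ = 0.1966: g = -0.00164, g' = -0.9141 → ψ = 0.1948
Converged at ψ = 0.1948.
Then V = ψ·F = 0.1948·347 = 67.6 mol/h and L = F − V = 279.4 mol/h.

V = 67.6 mol/h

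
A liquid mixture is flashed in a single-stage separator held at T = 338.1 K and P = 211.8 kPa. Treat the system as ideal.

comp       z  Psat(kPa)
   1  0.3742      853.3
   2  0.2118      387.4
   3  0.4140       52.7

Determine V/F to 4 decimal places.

V/F = 0.5628

Raoult's law: Kᵢ = Pᵢˢᵃᵗ/P = Pᵢˢᵃᵗ/211.8.
  K_1 = 853.3/211.8 = 4.028801, K_2 = 387.4/211.8 = 1.829084, K_3 = 52.7/211.8 = 0.248820
Iterate (Newton) starting at V/F = 0.5:
  V/F = 0.5000: g = 0.07684, g' = -1.2149 → V/F = 0.5632
  V/F = 0.5632: g = -0.00053, g' = -1.2384 → V/F = 0.5628
Converged at V/F = 0.5628.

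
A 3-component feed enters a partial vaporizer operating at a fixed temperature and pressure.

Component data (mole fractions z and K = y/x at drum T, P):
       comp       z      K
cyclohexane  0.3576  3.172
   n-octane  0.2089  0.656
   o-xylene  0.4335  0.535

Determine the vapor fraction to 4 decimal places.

Let ψ = V/F and solve Σ zᵢ(Kᵢ−1)/(1+ψ(Kᵢ−1)) = 0.
g(0) = ΣzᵢKᵢ − 1 = 0.5033 and g(1) = 1 − Σzᵢ/Kᵢ = -0.2415, so a root lies in (0, 1).
Iterate (Newton) starting at ψ = 0.5:
  ψ = 0.5000: g = 0.02291, g' = -0.5829 → ψ = 0.5393
  ψ = 0.5393: g = 0.00042, g' = -0.5621 → ψ = 0.5401
Converged at ψ = 0.5401.

ψ = 0.5401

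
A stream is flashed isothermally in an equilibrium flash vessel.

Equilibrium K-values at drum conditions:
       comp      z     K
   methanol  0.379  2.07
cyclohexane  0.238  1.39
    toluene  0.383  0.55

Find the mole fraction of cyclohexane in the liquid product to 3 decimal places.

Material balance + equilibrium reduce to Σ zᵢ(Kᵢ−1)/(1+V/F(Kᵢ−1)) = 0.
g(0) = ΣzᵢKᵢ − 1 = 0.326 and g(1) = 1 − Σzᵢ/Kᵢ = -0.051, so a root lies in (0, 1).
Newton–Raphson from V/F = 0.5:
  V/F = 0.500: g = 0.1195, g' = -0.339 → V/F = 0.853
  V/F = 0.853: g = 0.0020, g' = -0.343 → V/F = 0.859
Converged at V/F = 0.859.
Compositions from xᵢ = zᵢ/(1+V/F(Kᵢ−1)), yᵢ = Kᵢxᵢ:
  methanol: x = 0.198, y = 0.409
  cyclohexane: x = 0.178, y = 0.248
  toluene: x = 0.624, y = 0.343

x_cyclohexane = 0.178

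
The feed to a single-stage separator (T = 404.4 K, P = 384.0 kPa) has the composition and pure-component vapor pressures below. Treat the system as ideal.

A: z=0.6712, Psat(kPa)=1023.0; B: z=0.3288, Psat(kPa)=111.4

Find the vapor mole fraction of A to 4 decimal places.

Raoult's law: Kᵢ = Pᵢˢᵃᵗ/P = Pᵢˢᵃᵗ/384.0.
  K_A = 1023.0/384.0 = 2.664062, K_B = 111.4/384.0 = 0.290104
Material balance + equilibrium reduce to Σ zᵢ(Kᵢ−1)/(1+β(Kᵢ−1)) = 0.
Check two-phase: ΣzᵢKᵢ = 1.8835 > 1 and Σzᵢ/Kᵢ = 1.3853 > 1, so g(0) = 0.8835 > 0 and g(1) = -0.3853 < 0.
Newton–Raphson from β = 0.53:
  β = 0.5300: g = 0.21928, g' = -0.9507 → β = 0.7607
  β = 0.7607: g = -0.01446, g' = -1.1451 → β = 0.7480
  β = 0.7480: g = -0.00015, g' = -1.1222 → β = 0.7479
Converged at β = 0.7479.
Compositions from xᵢ = zᵢ/(1+β(Kᵢ−1)), yᵢ = Kᵢxᵢ:
  A: x = 0.2990, y = 0.7966
  B: x = 0.7010, y = 0.2034

y_A = 0.7966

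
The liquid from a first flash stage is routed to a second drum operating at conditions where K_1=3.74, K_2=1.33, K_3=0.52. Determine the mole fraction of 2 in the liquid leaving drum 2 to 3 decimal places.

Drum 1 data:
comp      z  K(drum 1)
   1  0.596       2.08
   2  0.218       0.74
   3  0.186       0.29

x_2 (drum 2) = 0.210

Drum 1:
Rachford–Rice: g(ψ₁) = Σ zᵢ(Kᵢ−1)/(1+ψ₁(Kᵢ−1)) = 0.
Feasibility: ΣzᵢKᵢ = 1.455, Σzᵢ/Kᵢ = 1.223 — both > 1, two phases present.
Iterate (Newton) starting at ψ₁ = 0.5:
  ψ₁ = 0.500: g = 0.1481, g' = -0.538 → ψ₁ = 0.775
  ψ₁ = 0.775: g = -0.0144, g' = -0.693 → ψ₁ = 0.754
Converged at ψ₁ = 0.754.
Drum-1 compositions:
  1: x = 0.328, y = 0.683
  2: x = 0.271, y = 0.201
  3: x = 0.400, y = 0.116
Drum-2 feed = drum-1 liquid: z₂ = (0.3285, 0.2712, 0.4004).
Drum 2:
Rachford–Rice: g(ψ₂) = Σ zᵢ(Kᵢ−1)/(1+ψ₂(Kᵢ−1)) = 0.
Feasibility: ΣzᵢKᵢ = 1.797, Σzᵢ/Kᵢ = 1.062 — both > 1, two phases present.
Newton–Raphson from ψ₂ = 0.5:
  ψ₂ = 0.500: g = 0.2037, g' = -0.621 → ψ₂ = 0.828
  ψ₂ = 0.828: g = 0.0266, g' = -0.503 → ψ₂ = 0.881
Converged at ψ₂ = 0.881.
  1: x = 0.096, y = 0.360
  2: x = 0.210, y = 0.279
  3: x = 0.694, y = 0.361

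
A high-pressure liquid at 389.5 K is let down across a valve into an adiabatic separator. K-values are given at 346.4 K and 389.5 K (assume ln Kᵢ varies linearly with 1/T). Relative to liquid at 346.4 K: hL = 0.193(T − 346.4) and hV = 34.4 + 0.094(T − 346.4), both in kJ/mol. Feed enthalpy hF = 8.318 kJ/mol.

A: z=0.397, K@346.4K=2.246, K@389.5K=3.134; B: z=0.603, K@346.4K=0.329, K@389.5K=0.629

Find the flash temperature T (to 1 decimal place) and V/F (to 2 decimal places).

Adiabatic flash: solve Rachford–Rice at each trial T, then check hF = ψ·hV(T) + (1−ψ)·hL(T).
  T = 346.4 K: K = (2.246, 0.329), RR gives ψ = 0.108, H_out = 3.705 kJ/mol
  T = 389.5 K: K = (3.134, 0.629), RR gives ψ = 0.788, H_out = 32.049 kJ/mol
  T = 367.9 K: K = (2.678, 0.463), RR gives ψ = 0.380, H_out = 16.423 kJ/mol
  T = 357.1 K: K = (2.458, 0.392), RR gives ψ = 0.240, H_out = 10.051 kJ/mol
  T = 351.8 K: K = (2.352, 0.360), RR gives ψ = 0.174, H_out = 6.946 kJ/mol
  T = 354.5 K: K = (2.406, 0.376), RR gives ψ = 0.207, H_out = 8.533 kJ/mol
  T = 353.1 K: K = (2.378, 0.368), RR gives ψ = 0.190, H_out = 7.712 kJ/mol
Linear interpolation between T = 353.1 (H_out = 7.712) and T = 354.5 (H_out = 8.533) on hF = 8.318 gives T ≈ 354.1 K, at which ψ = 0.20.

T = 354.1 K, V/F = 0.20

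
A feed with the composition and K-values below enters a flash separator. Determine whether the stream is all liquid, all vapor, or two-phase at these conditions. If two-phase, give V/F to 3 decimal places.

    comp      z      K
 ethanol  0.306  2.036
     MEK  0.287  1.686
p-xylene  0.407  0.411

ΣzᵢKᵢ = 1.274; Σzᵢ/Kᵢ = 1.311.
Both exceed 1, so a two-phase solution exists.
Rachford–Rice: g(ψ) = Σ zᵢ(Kᵢ−1)/(1+ψ(Kᵢ−1)) = 0.
Newton iteration, ψ⁰ = 0.5:
  ψ = 0.500: g = 0.0156, g' = -0.501 → ψ = 0.531
Converged at ψ = 0.531.

two-phase, V/F = 0.531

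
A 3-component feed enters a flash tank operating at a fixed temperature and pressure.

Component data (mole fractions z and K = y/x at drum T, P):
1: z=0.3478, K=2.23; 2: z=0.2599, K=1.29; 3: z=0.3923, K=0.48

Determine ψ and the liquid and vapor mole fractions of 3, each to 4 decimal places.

Let ψ = V/F and solve Σ zᵢ(Kᵢ−1)/(1+ψ(Kᵢ−1)) = 0.
Check two-phase: ΣzᵢKᵢ = 1.2992 > 1 and Σzᵢ/Kᵢ = 1.1747 > 1, so g(0) = 0.2992 > 0 and g(1) = -0.1747 < 0.
Iterate (Newton) starting at ψ = 0.59:
  ψ = 0.5900: g = 0.01797, g' = -0.4134 → ψ = 0.6335
  ψ = 0.6335: g = -0.00009, g' = -0.4177 → ψ = 0.6333
Converged at ψ = 0.6333.
Compositions from xᵢ = zᵢ/(1+ψ(Kᵢ−1)), yᵢ = Kᵢxᵢ:
  1: x = 0.1955, y = 0.4360
  2: x = 0.2196, y = 0.2833
  3: x = 0.5849, y = 0.2808

ψ = 0.6333, x_3 = 0.5849, y_3 = 0.2808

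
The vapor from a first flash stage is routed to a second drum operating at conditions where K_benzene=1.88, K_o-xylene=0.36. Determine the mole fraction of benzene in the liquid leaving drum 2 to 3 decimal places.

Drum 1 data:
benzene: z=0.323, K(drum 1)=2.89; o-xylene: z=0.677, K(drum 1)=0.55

Drum 1:
Rachford–Rice: g(ψ₁) = Σ zᵢ(Kᵢ−1)/(1+ψ₁(Kᵢ−1)) = 0.
Check two-phase: ΣzᵢKᵢ = 1.306 > 1 and Σzᵢ/Kᵢ = 1.343 > 1, so g(0) = 0.306 > 0 and g(1) = -0.343 < 0.
Binary case is linear: z₁(K₁−1)(1+ψ₁(K₂−1)) + z₂(K₂−1)(1+ψ₁(K₁−1)) = 0
⇒ ψ₁ = [z₁(K₁−1)+z₂(K₂−1)] / [−(K₁−1)(K₂−1)] = 0.3058/0.8505 = 0.360
Drum-1 compositions:
  benzene: x = 0.192, y = 0.556
  o-xylene: x = 0.808, y = 0.444
Drum-2 feed = drum-1 vapor: z₂ = (0.5558, 0.4442).
Drum 2:
Material balance + equilibrium reduce to Σ zᵢ(Kᵢ−1)/(1+ψ₂(Kᵢ−1)) = 0.
g(0) = ΣzᵢKᵢ − 1 = 0.205 and g(1) = 1 − Σzᵢ/Kᵢ = -0.530, so a root lies in (0, 1).
Newton–Raphson from ψ₂ = 0.39:
  ψ₂ = 0.390: g = -0.0148, g' = -0.562 → ψ₂ = 0.364
Converged at ψ₂ = 0.364.
  benzene: x = 0.421, y = 0.792
  o-xylene: x = 0.579, y = 0.208

x_benzene (drum 2) = 0.421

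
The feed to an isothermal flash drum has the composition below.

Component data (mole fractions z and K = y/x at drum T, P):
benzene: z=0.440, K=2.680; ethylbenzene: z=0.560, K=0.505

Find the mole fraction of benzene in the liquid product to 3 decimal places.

Material balance + equilibrium reduce to Σ zᵢ(Kᵢ−1)/(1+ψ(Kᵢ−1)) = 0.
Feasibility: ΣzᵢKᵢ = 1.462, Σzᵢ/Kᵢ = 1.273 — both > 1, two phases present.
Newton iteration, ψ⁰ = 0.5:
  ψ = 0.500: g = 0.0334, g' = -0.609 → ψ = 0.555
  ψ = 0.555: g = 0.0005, g' = -0.593 → ψ = 0.556
Converged at ψ = 0.556.
Compositions from xᵢ = zᵢ/(1+ψ(Kᵢ−1)), yᵢ = Kᵢxᵢ:
  benzene: x = 0.228, y = 0.610
  ethylbenzene: x = 0.772, y = 0.390

x_benzene = 0.228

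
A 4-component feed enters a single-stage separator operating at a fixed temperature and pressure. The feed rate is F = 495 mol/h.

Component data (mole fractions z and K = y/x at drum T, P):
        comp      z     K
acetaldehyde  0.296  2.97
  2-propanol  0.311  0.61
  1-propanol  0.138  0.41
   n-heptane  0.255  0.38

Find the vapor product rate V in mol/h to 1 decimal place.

V = 107.4 mol/h

Rachford–Rice: g(β) = Σ zᵢ(Kᵢ−1)/(1+β(Kᵢ−1)) = 0.
Check two-phase: ΣzᵢKᵢ = 1.222 > 1 and Σzᵢ/Kᵢ = 1.617 > 1, so g(0) = 0.222 > 0 and g(1) = -0.617 < 0.
Iterate (Newton) starting at β = 0.61:
  β = 0.610: g = -0.2758, g' = -0.689 → β = 0.210
  β = 0.210: g = 0.0058, g' = -0.823 → β = 0.217
Converged at β = 0.217.
Then V = β·F = 0.2169·495 = 107.4 mol/h and L = F − V = 387.6 mol/h.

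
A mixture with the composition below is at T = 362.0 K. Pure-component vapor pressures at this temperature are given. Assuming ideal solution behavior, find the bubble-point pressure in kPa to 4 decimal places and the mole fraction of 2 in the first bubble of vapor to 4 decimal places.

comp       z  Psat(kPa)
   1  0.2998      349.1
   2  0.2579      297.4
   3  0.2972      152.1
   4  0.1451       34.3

Pbub = 231.5407 kPa, y_2 = 0.3313

At the bubble point ψ → 0, so ΣzᵢKᵢ = 1 with Kᵢ = Pᵢˢᵃᵗ/P ⇒ P = ΣzᵢPᵢˢᵃᵗ.
P = 0.2998·349.1 + 0.2579·297.4 + 0.2972·152.1 + 0.1451·34.3 = 231.5407 kPa
yᵢ = zᵢPᵢˢᵃᵗ/P ⇒ y_2 = 0.2579·297.4/231.5407 = 0.3313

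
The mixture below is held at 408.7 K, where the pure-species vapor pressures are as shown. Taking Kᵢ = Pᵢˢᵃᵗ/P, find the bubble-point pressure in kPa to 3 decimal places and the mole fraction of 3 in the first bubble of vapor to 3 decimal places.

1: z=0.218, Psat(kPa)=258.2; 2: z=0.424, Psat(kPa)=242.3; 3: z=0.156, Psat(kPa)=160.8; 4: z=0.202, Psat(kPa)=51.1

Pbub = 194.430 kPa, y_3 = 0.129

At the bubble point ψ → 0, so ΣzᵢKᵢ = 1 with Kᵢ = Pᵢˢᵃᵗ/P ⇒ P = ΣzᵢPᵢˢᵃᵗ.
P = 0.218·258.2 + 0.424·242.3 + 0.156·160.8 + 0.202·51.1 = 194.430 kPa
yᵢ = zᵢPᵢˢᵃᵗ/P ⇒ y_3 = 0.156·160.8/194.430 = 0.129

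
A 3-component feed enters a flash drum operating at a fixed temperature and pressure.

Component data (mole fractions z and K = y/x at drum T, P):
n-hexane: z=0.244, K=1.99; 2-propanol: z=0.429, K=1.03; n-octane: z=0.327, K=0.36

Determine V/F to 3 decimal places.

Iterate (Newton) starting at V/F = 0.5:
  V/F = 0.500: g = -0.1335, g' = -0.397 → V/F = 0.164
  V/F = 0.164: g = -0.0131, g' = -0.345 → V/F = 0.126
Converged at V/F = 0.126.

V/F = 0.126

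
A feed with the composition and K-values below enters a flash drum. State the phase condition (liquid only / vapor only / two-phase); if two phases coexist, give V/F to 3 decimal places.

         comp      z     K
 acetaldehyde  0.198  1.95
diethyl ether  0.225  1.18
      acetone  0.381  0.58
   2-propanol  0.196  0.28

ΣzᵢKᵢ = 0.927; Σzᵢ/Kᵢ = 1.649.
Since ΣzᵢKᵢ < 1 the mixture is below its bubble point — single liquid phase.

liquid only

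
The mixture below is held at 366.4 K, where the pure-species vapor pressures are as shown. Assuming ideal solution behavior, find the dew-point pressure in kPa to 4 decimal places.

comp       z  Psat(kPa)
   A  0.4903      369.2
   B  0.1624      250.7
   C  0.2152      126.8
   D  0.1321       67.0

Pdew = 177.1606 kPa

At the dew point ψ → 1, so Σzᵢ/Kᵢ = 1 with Kᵢ = Pᵢˢᵃᵗ/P ⇒ 1/P = Σzᵢ/Pᵢˢᵃᵗ.
1/P = 0.4903/369.2 + 0.1624/250.7 + 0.2152/126.8 + 0.1321/67.0 = 0.0056446 ⇒ P = 177.1606 kPa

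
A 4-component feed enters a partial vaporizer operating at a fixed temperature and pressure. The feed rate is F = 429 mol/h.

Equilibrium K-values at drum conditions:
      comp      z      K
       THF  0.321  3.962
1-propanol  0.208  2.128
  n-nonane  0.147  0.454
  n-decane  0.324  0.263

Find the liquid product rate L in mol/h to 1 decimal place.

L = 196.9 mol/h

Material balance + equilibrium reduce to Σ zᵢ(Kᵢ−1)/(1+V/F(Kᵢ−1)) = 0.
Check two-phase: ΣzᵢKᵢ = 1.866 > 1 and Σzᵢ/Kᵢ = 1.734 > 1, so g(0) = 0.866 > 0 and g(1) = -0.734 < 0.
Newton–Raphson from V/F = 0.36:
  V/F = 0.360: g = 0.2021, g' = -1.187 → V/F = 0.530
  V/F = 0.530: g = 0.0118, g' = -1.091 → V/F = 0.541
Converged at V/F = 0.541.
Then V = V/F·F = 0.5410·429 = 232.1 mol/h and L = F − V = 196.9 mol/h.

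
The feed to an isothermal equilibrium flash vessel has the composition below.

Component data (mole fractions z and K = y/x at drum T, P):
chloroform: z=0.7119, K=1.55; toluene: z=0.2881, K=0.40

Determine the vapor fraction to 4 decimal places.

ψ = 0.6627

Let ψ = V/F and solve Σ zᵢ(Kᵢ−1)/(1+ψ(Kᵢ−1)) = 0.
Feasibility: ΣzᵢKᵢ = 1.2187, Σzᵢ/Kᵢ = 1.1795 — both > 1, two phases present.
Newton iteration, ψ⁰ = 0.4:
  ψ = 0.4000: g = 0.09349, g' = -0.3242 → ψ = 0.6883
  ψ = 0.6883: g = -0.01046, g' = -0.4143 → ψ = 0.6631
  ψ = 0.6631: g = -0.00016, g' = -0.4017 → ψ = 0.6627
Converged at ψ = 0.6627.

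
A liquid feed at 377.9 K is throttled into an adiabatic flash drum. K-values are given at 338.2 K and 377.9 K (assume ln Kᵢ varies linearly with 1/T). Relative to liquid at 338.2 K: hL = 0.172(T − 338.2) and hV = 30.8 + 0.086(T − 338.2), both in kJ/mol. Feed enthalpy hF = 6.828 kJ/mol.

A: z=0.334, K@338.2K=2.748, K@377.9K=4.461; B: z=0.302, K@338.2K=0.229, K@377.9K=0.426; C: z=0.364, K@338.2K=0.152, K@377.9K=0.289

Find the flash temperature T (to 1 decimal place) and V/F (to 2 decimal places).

T = 352.3 K, V/F = 0.15

Adiabatic flash: solve Rachford–Rice at each trial T, then check hF = ψ·hV(T) + (1−ψ)·hL(T).
  T = 338.2 K: K = (2.748, 0.229, 0.152), RR gives ψ = 0.030, H_out = 0.916 kJ/mol
  T = 377.9 K: K = (4.461, 0.426, 0.289), RR gives ψ = 0.321, H_out = 15.614 kJ/mol
  T = 358.0 K: K = (3.546, 0.318, 0.213), RR gives ψ = 0.190, H_out = 8.927 kJ/mol
  T = 348.1 K: K = (3.133, 0.271, 0.181), RR gives ψ = 0.117, H_out = 5.200 kJ/mol
  T = 353.1 K: K = (3.338, 0.294, 0.197), RR gives ψ = 0.155, H_out = 7.135 kJ/mol
  T = 350.6 K: K = (3.235, 0.282, 0.189), RR gives ψ = 0.136, H_out = 6.183 kJ/mol
  T = 351.9 K: K = (3.288, 0.288, 0.193), RR gives ψ = 0.146, H_out = 6.681 kJ/mol
Linear interpolation between T = 351.9 (H_out = 6.681) and T = 353.1 (H_out = 7.135) on hF = 6.828 gives T ≈ 352.3 K, at which ψ = 0.15.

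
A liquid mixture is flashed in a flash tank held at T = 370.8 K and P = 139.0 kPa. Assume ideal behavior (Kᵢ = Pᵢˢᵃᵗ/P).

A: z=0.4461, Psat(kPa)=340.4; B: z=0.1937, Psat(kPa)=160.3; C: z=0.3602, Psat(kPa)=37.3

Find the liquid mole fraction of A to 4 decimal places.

Raoult's law: Kᵢ = Pᵢˢᵃᵗ/P = Pᵢˢᵃᵗ/139.0.
  K_A = 340.4/139.0 = 2.448921, K_B = 160.3/139.0 = 1.153237, K_C = 37.3/139.0 = 0.268345
Newton–Raphson from ψ = 0.5:
  ψ = 0.5000: g = -0.01318, g' = -0.7983 → ψ = 0.4835
  ψ = 0.4835: g = -0.00007, g' = -0.7895 → ψ = 0.4834
Converged at ψ = 0.4834.
Compositions from xᵢ = zᵢ/(1+ψ(Kᵢ−1)), yᵢ = Kᵢxᵢ:
  A: x = 0.2623, y = 0.6425
  B: x = 0.1803, y = 0.2080
  C: x = 0.5573, y = 0.1496

x_A = 0.2623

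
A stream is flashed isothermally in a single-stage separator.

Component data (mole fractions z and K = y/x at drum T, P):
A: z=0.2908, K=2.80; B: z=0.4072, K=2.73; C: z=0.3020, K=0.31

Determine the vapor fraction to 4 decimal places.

ψ = 0.8399

Material balance + equilibrium reduce to Σ zᵢ(Kᵢ−1)/(1+ψ(Kᵢ−1)) = 0.
g(0) = ΣzᵢKᵢ − 1 = 1.0195 and g(1) = 1 − Σzᵢ/Kᵢ = -0.2272, so a root lies in (0, 1).
Iterate (Newton) starting at ψ = 0.37:
  ψ = 0.3700: g = 0.46389, g' = -1.0518 → ψ = 0.8111
  ψ = 0.8111: g = 0.03274, g' = -1.1082 → ψ = 0.8406
  ψ = 0.8406: g = -0.00084, g' = -1.1667 → ψ = 0.8399
Converged at ψ = 0.8399.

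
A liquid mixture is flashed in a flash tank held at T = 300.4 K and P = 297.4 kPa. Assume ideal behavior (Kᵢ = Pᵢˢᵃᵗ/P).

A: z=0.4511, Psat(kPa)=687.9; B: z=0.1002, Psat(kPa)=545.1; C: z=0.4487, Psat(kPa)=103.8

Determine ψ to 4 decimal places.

ψ = 0.4774

Raoult's law: Kᵢ = Pᵢˢᵃᵗ/P = Pᵢˢᵃᵗ/297.4.
  K_A = 687.9/297.4 = 2.313046, K_B = 545.1/297.4 = 1.832885, K_C = 103.8/297.4 = 0.349025
Newton–Raphson from ψ = 0.5:
  ψ = 0.5000: g = -0.01656, g' = -0.7360 → ψ = 0.4775
  ψ = 0.4775: g = -0.00007, g' = -0.7297 → ψ = 0.4774
Converged at ψ = 0.4774.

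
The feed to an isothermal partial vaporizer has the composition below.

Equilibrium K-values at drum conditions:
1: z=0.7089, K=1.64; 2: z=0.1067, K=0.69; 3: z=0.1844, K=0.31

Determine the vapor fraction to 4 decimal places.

ψ = 0.7495

Rachford–Rice: g(ψ) = Σ zᵢ(Kᵢ−1)/(1+ψ(Kᵢ−1)) = 0.
Feasibility: ΣzᵢKᵢ = 1.2934, Σzᵢ/Kᵢ = 1.1817 — both > 1, two phases present.
Iterate (Newton) starting at ψ = 0.5:
  ψ = 0.5000: g = 0.11031, g' = -0.3856 → ψ = 0.7860
  ψ = 0.7860: g = -0.01992, g' = -0.5657 → ψ = 0.7508
  ψ = 0.7508: g = -0.00068, g' = -0.5279 → ψ = 0.7495
Converged at ψ = 0.7495.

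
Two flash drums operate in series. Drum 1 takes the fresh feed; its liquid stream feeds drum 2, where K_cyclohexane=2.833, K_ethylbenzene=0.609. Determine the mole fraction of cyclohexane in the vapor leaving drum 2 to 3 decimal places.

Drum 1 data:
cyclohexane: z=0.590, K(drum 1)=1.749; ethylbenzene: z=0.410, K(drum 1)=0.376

Drum 1:
Let ψ₁ = V/F and solve Σ zᵢ(Kᵢ−1)/(1+ψ₁(Kᵢ−1)) = 0.
Feasibility: ΣzᵢKᵢ = 1.186, Σzᵢ/Kᵢ = 1.428 — both > 1, two phases present.
Binary case is linear: z₁(K₁−1)(1+ψ₁(K₂−1)) + z₂(K₂−1)(1+ψ₁(K₁−1)) = 0
⇒ ψ₁ = [z₁(K₁−1)+z₂(K₂−1)] / [−(K₁−1)(K₂−1)] = 0.1861/0.4674 = 0.398
Drum-1 compositions:
  cyclohexane: x = 0.454, y = 0.795
  ethylbenzene: x = 0.546, y = 0.205
Drum-2 feed = drum-1 liquid: z₂ = (0.4545, 0.5455).
Drum 2:
Rachford–Rice: g(ψ₂) = Σ zᵢ(Kᵢ−1)/(1+ψ₂(Kᵢ−1)) = 0.
Check two-phase: ΣzᵢKᵢ = 1.620 > 1 and Σzᵢ/Kᵢ = 1.056 > 1, so g(0) = 0.620 > 0 and g(1) = -0.056 < 0.
Binary case is linear: z₁(K₁−1)(1+ψ₂(K₂−1)) + z₂(K₂−1)(1+ψ₂(K₁−1)) = 0
⇒ ψ₂ = [z₁(K₁−1)+z₂(K₂−1)] / [−(K₁−1)(K₂−1)] = 0.6198/0.7167 = 0.865
  cyclohexane: x = 0.176, y = 0.498
  ethylbenzene: x = 0.824, y = 0.502

y_cyclohexane (drum 2) = 0.498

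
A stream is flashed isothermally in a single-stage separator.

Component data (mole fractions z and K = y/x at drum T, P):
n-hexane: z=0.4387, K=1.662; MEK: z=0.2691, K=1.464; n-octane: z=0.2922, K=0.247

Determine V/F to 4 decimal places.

V/F = 0.4392

Rachford–Rice: g(V/F) = Σ zᵢ(Kᵢ−1)/(1+V/F(Kᵢ−1)) = 0.
g(0) = ΣzᵢKᵢ − 1 = 0.1953 and g(1) = 1 − Σzᵢ/Kᵢ = -0.6308, so a root lies in (0, 1).
Iterate (Newton) starting at V/F = 0.5:
  V/F = 0.5000: g = -0.03334, g' = -0.5729 → V/F = 0.4418
  V/F = 0.4418: g = -0.00139, g' = -0.5270 → V/F = 0.4392
Converged at V/F = 0.4392.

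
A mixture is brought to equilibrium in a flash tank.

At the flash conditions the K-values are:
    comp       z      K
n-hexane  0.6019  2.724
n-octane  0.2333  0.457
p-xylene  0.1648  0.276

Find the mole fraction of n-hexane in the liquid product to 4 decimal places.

Rachford–Rice: g(ψ) = Σ zᵢ(Kᵢ−1)/(1+ψ(Kᵢ−1)) = 0.
g(0) = ΣzᵢKᵢ − 1 = 0.7917 and g(1) = 1 − Σzᵢ/Kᵢ = -0.3286, so a root lies in (0, 1).
Newton–Raphson from ψ = 0.52:
  ψ = 0.5200: g = 0.17928, g' = -0.8532 → ψ = 0.7301
  ψ = 0.7301: g = -0.00361, g' = -0.9282 → ψ = 0.7262
Converged at ψ = 0.7262.
Compositions from xᵢ = zᵢ/(1+ψ(Kᵢ−1)), yᵢ = Kᵢxᵢ:
  n-hexane: x = 0.2673, y = 0.7280
  n-octane: x = 0.3852, y = 0.1760
  p-xylene: x = 0.3475, y = 0.0959

x_n-hexane = 0.2673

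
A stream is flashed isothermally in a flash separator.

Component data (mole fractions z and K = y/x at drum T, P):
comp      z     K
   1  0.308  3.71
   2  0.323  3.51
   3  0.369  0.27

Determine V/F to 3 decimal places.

V/F = 0.723

Newton–Raphson from V/F = 0.45:
  V/F = 0.450: g = 0.3556, g' = -1.344 → V/F = 0.715
  V/F = 0.715: g = 0.0113, g' = -1.382 → V/F = 0.723
Converged at V/F = 0.723.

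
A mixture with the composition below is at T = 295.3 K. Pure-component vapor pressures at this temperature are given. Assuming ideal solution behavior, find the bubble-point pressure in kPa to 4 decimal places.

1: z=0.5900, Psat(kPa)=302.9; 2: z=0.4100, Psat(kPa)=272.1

At the bubble point ψ → 0, so ΣzᵢKᵢ = 1 with Kᵢ = Pᵢˢᵃᵗ/P ⇒ P = ΣzᵢPᵢˢᵃᵗ.
P = 0.5900·302.9 + 0.4100·272.1 = 290.2720 kPa

Pbub = 290.2720 kPa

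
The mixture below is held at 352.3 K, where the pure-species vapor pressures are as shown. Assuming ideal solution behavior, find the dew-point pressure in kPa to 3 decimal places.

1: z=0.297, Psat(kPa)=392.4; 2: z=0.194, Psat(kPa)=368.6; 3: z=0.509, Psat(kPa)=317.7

Pdew = 346.580 kPa

At the dew point ψ → 1, so Σzᵢ/Kᵢ = 1 with Kᵢ = Pᵢˢᵃᵗ/P ⇒ 1/P = Σzᵢ/Pᵢˢᵃᵗ.
1/P = 0.297/392.4 + 0.194/368.6 + 0.509/317.7 = 0.002885 ⇒ P = 346.580 kPa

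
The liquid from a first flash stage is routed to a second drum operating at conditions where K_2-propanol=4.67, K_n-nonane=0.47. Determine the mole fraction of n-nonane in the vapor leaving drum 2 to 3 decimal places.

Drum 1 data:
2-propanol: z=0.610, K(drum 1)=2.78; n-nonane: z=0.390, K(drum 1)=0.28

Drum 1:
Material balance + equilibrium reduce to Σ zᵢ(Kᵢ−1)/(1+ψ₁(Kᵢ−1)) = 0.
g(0) = ΣzᵢKᵢ − 1 = 0.805 and g(1) = 1 − Σzᵢ/Kᵢ = -0.612, so a root lies in (0, 1).
Newton–Raphson from ψ₁ = 0.5:
  ψ₁ = 0.500: g = 0.1357, g' = -1.035 → ψ₁ = 0.631
  ψ₁ = 0.631: g = -0.0034, g' = -1.108 → ψ₁ = 0.628
Converged at ψ₁ = 0.628.
Drum-1 compositions:
  2-propanol: x = 0.288, y = 0.801
  n-nonane: x = 0.712, y = 0.199
Drum-2 feed = drum-1 liquid: z₂ = (0.2880, 0.7120).
Drum 2:
Rachford–Rice: g(ψ₂) = Σ zᵢ(Kᵢ−1)/(1+ψ₂(Kᵢ−1)) = 0.
g(0) = ΣzᵢKᵢ − 1 = 0.680 and g(1) = 1 − Σzᵢ/Kᵢ = -0.577, so a root lies in (0, 1).
Binary case is linear: z₁(K₁−1)(1+ψ₂(K₂−1)) + z₂(K₂−1)(1+ψ₂(K₁−1)) = 0
⇒ ψ₂ = [z₁(K₁−1)+z₂(K₂−1)] / [−(K₁−1)(K₂−1)] = 0.6796/1.9451 = 0.349
  2-propanol: x = 0.126, y = 0.589
  n-nonane: x = 0.874, y = 0.411

y_n-nonane (drum 2) = 0.411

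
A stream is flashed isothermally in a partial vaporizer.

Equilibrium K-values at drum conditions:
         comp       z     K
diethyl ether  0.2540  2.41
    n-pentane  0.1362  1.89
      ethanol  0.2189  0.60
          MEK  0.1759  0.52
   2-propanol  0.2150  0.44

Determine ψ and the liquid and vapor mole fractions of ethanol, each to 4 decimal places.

ψ = 0.3088, x_ethanol = 0.2497, y_ethanol = 0.1498

Rachford–Rice: g(ψ) = Σ zᵢ(Kᵢ−1)/(1+ψ(Kᵢ−1)) = 0.
Check two-phase: ΣzᵢKᵢ = 1.1870 > 1 and Σzᵢ/Kᵢ = 1.3692 > 1, so g(0) = 0.1870 > 0 and g(1) = -0.3692 < 0.
Iterate (Newton) starting at ψ = 0.4:
  ψ = 0.4000: g = -0.04550, g' = -0.4888 → ψ = 0.3069
  ψ = 0.3069: g = 0.00096, g' = -0.5121 → ψ = 0.3088
Converged at ψ = 0.3088.
Compositions from xᵢ = zᵢ/(1+ψ(Kᵢ−1)), yᵢ = Kᵢxᵢ:
  diethyl ether: x = 0.1770, y = 0.4265
  n-pentane: x = 0.1068, y = 0.2019
  ethanol: x = 0.2497, y = 0.1498
  MEK: x = 0.2065, y = 0.1074
  2-propanol: x = 0.2600, y = 0.1144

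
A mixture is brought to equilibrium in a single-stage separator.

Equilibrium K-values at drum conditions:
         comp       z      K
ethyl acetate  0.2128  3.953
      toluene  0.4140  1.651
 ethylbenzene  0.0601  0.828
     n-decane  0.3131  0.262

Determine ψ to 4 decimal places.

Rachford–Rice: g(ψ) = Σ zᵢ(Kᵢ−1)/(1+ψ(Kᵢ−1)) = 0.
g(0) = ΣzᵢKᵢ − 1 = 0.6565 and g(1) = 1 − Σzᵢ/Kᵢ = -0.5722, so a root lies in (0, 1).
Iterate (Newton) starting at ψ = 0.45:
  ψ = 0.4500: g = 0.12111, g' = -0.8315 → ψ = 0.5957
  ψ = 0.5957: g = -0.00188, g' = -0.8801 → ψ = 0.5935
Converged at ψ = 0.5935.

ψ = 0.5935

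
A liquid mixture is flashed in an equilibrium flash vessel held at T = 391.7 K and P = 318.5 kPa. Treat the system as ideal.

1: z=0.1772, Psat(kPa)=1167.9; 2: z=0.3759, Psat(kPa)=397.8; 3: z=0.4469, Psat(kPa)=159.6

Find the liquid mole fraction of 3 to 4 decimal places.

x_3 = 0.5857

Raoult's law: Kᵢ = Pᵢˢᵃᵗ/P = Pᵢˢᵃᵗ/318.5.
  K_1 = 1167.9/318.5 = 3.666876, K_2 = 397.8/318.5 = 1.248980, K_3 = 159.6/318.5 = 0.501099
Newton iteration, V/F⁰ = 0.5:
  V/F = 0.5000: g = -0.01131, g' = -0.4473 → V/F = 0.4747
  V/F = 0.4747: g = 0.00009, g' = -0.4551 → V/F = 0.4749
Converged at V/F = 0.4749.
Compositions from xᵢ = zᵢ/(1+V/F(Kᵢ−1)), yᵢ = Kᵢxᵢ:
  1: x = 0.0782, y = 0.2867
  2: x = 0.3362, y = 0.4198
  3: x = 0.5857, y = 0.2935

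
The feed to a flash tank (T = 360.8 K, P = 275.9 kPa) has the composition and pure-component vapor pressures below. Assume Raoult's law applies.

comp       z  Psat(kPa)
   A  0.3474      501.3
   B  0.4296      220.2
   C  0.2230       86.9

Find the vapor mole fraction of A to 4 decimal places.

y_A = 0.5709

Raoult's law: Kᵢ = Pᵢˢᵃᵗ/P = Pᵢˢᵃᵗ/275.9.
  K_A = 501.3/275.9 = 1.816963, K_B = 220.2/275.9 = 0.798115, K_C = 86.9/275.9 = 0.314969
Material balance + equilibrium reduce to Σ zᵢ(Kᵢ−1)/(1+ψ(Kᵢ−1)) = 0.
g(0) = ΣzᵢKᵢ − 1 = 0.0443 and g(1) = 1 − Σzᵢ/Kᵢ = -0.4375, so a root lies in (0, 1).
Newton–Raphson from ψ = 0.35:
  ψ = 0.3500: g = -0.07356, g' = -0.3415 → ψ = 0.1346
  ψ = 0.1346: g = -0.00175, g' = -0.3337 → ψ = 0.1294
Converged at ψ = 0.1294.
Compositions from xᵢ = zᵢ/(1+ψ(Kᵢ−1)), yᵢ = Kᵢxᵢ:
  A: x = 0.3142, y = 0.5709
  B: x = 0.4411, y = 0.3521
  C: x = 0.2447, y = 0.0771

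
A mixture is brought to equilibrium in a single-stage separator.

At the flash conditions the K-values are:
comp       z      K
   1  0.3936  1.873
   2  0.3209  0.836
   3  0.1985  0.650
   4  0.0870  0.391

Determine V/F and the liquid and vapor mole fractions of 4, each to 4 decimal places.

Material balance + equilibrium reduce to Σ zᵢ(Kᵢ−1)/(1+V/F(Kᵢ−1)) = 0.
Check two-phase: ΣzᵢKᵢ = 1.1685 > 1 and Σzᵢ/Kᵢ = 1.1219 > 1, so g(0) = 0.1685 > 0 and g(1) = -0.1219 < 0.
Iterate (Newton) starting at V/F = 0.5:
  V/F = 0.5000: g = 0.02148, g' = -0.2580 → V/F = 0.5832
  V/F = 0.5832: g = 0.00002, g' = -0.2583 → V/F = 0.5833
Converged at V/F = 0.5833.
Compositions from xᵢ = zᵢ/(1+V/F(Kᵢ−1)), yᵢ = Kᵢxᵢ:
  1: x = 0.2608, y = 0.4885
  2: x = 0.3548, y = 0.2967
  3: x = 0.2494, y = 0.1621
  4: x = 0.1349, y = 0.0528

V/F = 0.5833, x_4 = 0.1349, y_4 = 0.0528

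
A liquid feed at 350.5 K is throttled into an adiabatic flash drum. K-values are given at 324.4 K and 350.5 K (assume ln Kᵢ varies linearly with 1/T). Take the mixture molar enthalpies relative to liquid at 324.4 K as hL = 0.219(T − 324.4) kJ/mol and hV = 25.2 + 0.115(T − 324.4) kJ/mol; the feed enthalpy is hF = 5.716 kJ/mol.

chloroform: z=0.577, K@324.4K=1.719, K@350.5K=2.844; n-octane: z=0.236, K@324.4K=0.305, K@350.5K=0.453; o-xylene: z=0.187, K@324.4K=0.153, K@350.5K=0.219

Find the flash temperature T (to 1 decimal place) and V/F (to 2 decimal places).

T = 325.9 K, V/F = 0.21

Adiabatic flash: solve Rachford–Rice at each trial T, then check hF = ψ·hV(T) + (1−ψ)·hL(T).
  T = 324.4 K: K = (1.719, 0.305, 0.153), RR gives ψ = 0.168, H_out = 4.224 kJ/mol
  T = 350.5 K: K = (2.844, 0.453, 0.219), RR gives ψ = 0.637, H_out = 20.050 kJ/mol
  T = 337.4 K: K = (2.231, 0.374, 0.184), RR gives ψ = 0.462, H_out = 13.868 kJ/mol
  T = 330.9 K: K = (1.963, 0.339, 0.168), RR gives ψ = 0.340, H_out = 9.774 kJ/mol
  T = 327.6 K: K = (1.836, 0.321, 0.160), RR gives ψ = 0.262, H_out = 7.205 kJ/mol
  T = 326.0 K: K = (1.777, 0.313, 0.157), RR gives ψ = 0.217, H_out = 5.787 kJ/mol
Linear interpolation between T = 324.4 (H_out = 4.224) and T = 326.0 (H_out = 5.787) on hF = 5.716 gives T ≈ 325.9 K, at which ψ = 0.21.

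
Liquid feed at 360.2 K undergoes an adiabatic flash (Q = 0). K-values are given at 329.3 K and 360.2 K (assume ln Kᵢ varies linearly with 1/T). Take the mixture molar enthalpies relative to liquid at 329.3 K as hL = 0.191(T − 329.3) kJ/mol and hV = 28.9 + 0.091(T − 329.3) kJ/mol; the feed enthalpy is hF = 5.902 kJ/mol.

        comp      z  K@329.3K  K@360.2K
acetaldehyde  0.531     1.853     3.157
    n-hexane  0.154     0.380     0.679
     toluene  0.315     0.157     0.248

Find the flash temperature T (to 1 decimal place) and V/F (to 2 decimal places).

Adiabatic flash: solve Rachford–Rice at each trial T, then check hF = ψ·hV(T) + (1−ψ)·hL(T).
  T = 329.3 K: K = (1.853, 0.380, 0.157), RR gives ψ = 0.138, H_out = 4.002 kJ/mol
  T = 360.2 K: K = (3.157, 0.679, 0.248), RR gives ψ = 0.606, H_out = 21.539 kJ/mol
  T = 344.8 K: K = (2.450, 0.515, 0.200), RR gives ψ = 0.425, H_out = 14.587 kJ/mol
  T = 337.1 K: K = (2.139, 0.444, 0.178), RR gives ψ = 0.305, H_out = 10.072 kJ/mol
  T = 333.2 K: K = (1.993, 0.411, 0.167), RR gives ψ = 0.230, H_out = 7.293 kJ/mol
  T = 331.2 K: K = (1.920, 0.395, 0.162), RR gives ψ = 0.185, H_out = 5.682 kJ/mol
Linear interpolation between T = 331.2 (H_out = 5.682) and T = 333.2 (H_out = 7.293) on hF = 5.902 gives T ≈ 331.5 K, at which ψ = 0.19.

T = 331.5 K, V/F = 0.19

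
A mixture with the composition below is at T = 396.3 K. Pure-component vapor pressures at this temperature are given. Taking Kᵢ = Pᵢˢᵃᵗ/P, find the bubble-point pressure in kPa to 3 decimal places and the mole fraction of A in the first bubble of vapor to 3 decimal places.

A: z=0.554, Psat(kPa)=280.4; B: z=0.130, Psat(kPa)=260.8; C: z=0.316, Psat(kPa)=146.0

At the bubble point ψ → 0, so ΣzᵢKᵢ = 1 with Kᵢ = Pᵢˢᵃᵗ/P ⇒ P = ΣzᵢPᵢˢᵃᵗ.
P = 0.554·280.4 + 0.130·260.8 + 0.316·146.0 = 235.382 kPa
yᵢ = zᵢPᵢˢᵃᵗ/P ⇒ y_A = 0.554·280.4/235.382 = 0.660

Pbub = 235.382 kPa, y_A = 0.660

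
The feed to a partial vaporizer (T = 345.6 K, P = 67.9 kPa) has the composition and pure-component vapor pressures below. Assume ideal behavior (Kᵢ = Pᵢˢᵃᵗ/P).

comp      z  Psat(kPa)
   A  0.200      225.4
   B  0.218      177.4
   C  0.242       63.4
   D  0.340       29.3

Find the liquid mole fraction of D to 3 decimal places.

x_D = 0.568

Raoult's law: Kᵢ = Pᵢˢᵃᵗ/P = Pᵢˢᵃᵗ/67.9.
  K_A = 225.4/67.9 = 3.31959, K_B = 177.4/67.9 = 2.61267, K_C = 63.4/67.9 = 0.93373, K_D = 29.3/67.9 = 0.43152
Material balance + equilibrium reduce to Σ zᵢ(Kᵢ−1)/(1+ψ(Kᵢ−1)) = 0.
Check two-phase: ΣzᵢKᵢ = 1.606 > 1 and Σzᵢ/Kᵢ = 1.191 > 1, so g(0) = 0.606 > 0 and g(1) = -0.191 < 0.
Newton iteration, ψ⁰ = 0.5:
  ψ = 0.500: g = 0.1228, g' = -0.620 → ψ = 0.698
  ψ = 0.698: g = 0.0053, g' = -0.586 → ψ = 0.707
Converged at ψ = 0.707.
Compositions from xᵢ = zᵢ/(1+ψ(Kᵢ−1)), yᵢ = Kᵢxᵢ:
  A: x = 0.076, y = 0.251
  B: x = 0.102, y = 0.266
  C: x = 0.254, y = 0.237
  D: x = 0.568, y = 0.245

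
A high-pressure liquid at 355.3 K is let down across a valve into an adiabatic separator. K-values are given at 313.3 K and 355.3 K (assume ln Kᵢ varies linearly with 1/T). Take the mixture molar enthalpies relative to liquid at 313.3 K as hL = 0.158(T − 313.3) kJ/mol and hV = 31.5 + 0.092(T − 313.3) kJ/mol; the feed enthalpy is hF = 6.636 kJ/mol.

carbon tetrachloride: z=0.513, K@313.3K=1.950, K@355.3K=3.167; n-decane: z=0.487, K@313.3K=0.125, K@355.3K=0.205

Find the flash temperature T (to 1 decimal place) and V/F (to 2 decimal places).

T = 321.2 K, V/F = 0.17

Adiabatic flash: solve Rachford–Rice at each trial T, then check hF = ψ·hV(T) + (1−ψ)·hL(T).
  T = 313.3 K: K = (1.950, 0.125), RR gives ψ = 0.074, H_out = 2.320 kJ/mol
  T = 355.3 K: K = (3.167, 0.205), RR gives ψ = 0.421, H_out = 18.718 kJ/mol
  T = 334.3 K: K = (2.523, 0.163), RR gives ψ = 0.293, H_out = 12.138 kJ/mol
  T = 323.8 K: K = (2.227, 0.143), RR gives ψ = 0.202, H_out = 7.881 kJ/mol
  T = 318.6 K: K = (2.088, 0.134), RR gives ψ = 0.145, H_out = 5.344 kJ/mol
  T = 321.2 K: K = (2.157, 0.139), RR gives ψ = 0.175, H_out = 6.657 kJ/mol
  T = 319.9 K: K = (2.122, 0.136), RR gives ψ = 0.160, H_out = 6.013 kJ/mol
Linear interpolation between T = 319.9 (H_out = 6.013) and T = 321.2 (H_out = 6.657) on hF = 6.636 gives T ≈ 321.2 K, at which ψ = 0.17.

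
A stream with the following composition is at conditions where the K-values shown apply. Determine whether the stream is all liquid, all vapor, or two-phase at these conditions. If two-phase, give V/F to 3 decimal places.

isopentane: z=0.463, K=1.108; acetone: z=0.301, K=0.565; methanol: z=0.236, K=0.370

all liquid

ΣzᵢKᵢ = 0.770; Σzᵢ/Kᵢ = 1.588.
Since ΣzᵢKᵢ < 1 the mixture is below its bubble point — single liquid phase.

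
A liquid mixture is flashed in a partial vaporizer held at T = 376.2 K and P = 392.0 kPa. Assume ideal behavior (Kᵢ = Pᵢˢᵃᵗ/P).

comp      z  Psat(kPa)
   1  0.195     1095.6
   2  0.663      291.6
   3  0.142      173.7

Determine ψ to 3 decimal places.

ψ = 0.177

Raoult's law: Kᵢ = Pᵢˢᵃᵗ/P = Pᵢˢᵃᵗ/392.0.
  K_1 = 1095.6/392.0 = 2.79490, K_2 = 291.6/392.0 = 0.74388, K_3 = 173.7/392.0 = 0.44311
Rachford–Rice: g(ψ) = Σ zᵢ(Kᵢ−1)/(1+ψ(Kᵢ−1)) = 0.
g(0) = ΣzᵢKᵢ − 1 = 0.101 and g(1) = 1 − Σzᵢ/Kᵢ = -0.282, so a root lies in (0, 1).
Newton iteration, ψ⁰ = 0.46:
  ψ = 0.460: g = -0.1071, g' = -0.324 → ψ = 0.129
  ψ = 0.129: g = 0.0232, g' = -0.511 → ψ = 0.175
  ψ = 0.175: g = 0.0011, g' = -0.466 → ψ = 0.177
Converged at ψ = 0.177.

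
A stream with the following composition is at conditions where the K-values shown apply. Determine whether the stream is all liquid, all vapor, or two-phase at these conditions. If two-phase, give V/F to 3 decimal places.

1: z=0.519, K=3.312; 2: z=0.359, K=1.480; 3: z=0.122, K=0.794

all vapor

ΣzᵢKᵢ = 2.347; Σzᵢ/Kᵢ = 0.553.
Since Σzᵢ/Kᵢ < 1 the mixture is above its dew point — single vapor phase.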